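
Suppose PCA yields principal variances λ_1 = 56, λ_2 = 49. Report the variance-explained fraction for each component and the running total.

Step 1 — total variance = trace(Sigma) = Σ λ_i = 56 + 49 = 105.

Step 2 — fraction explained by component i = λ_i / Σ λ:
  PC1: 56/105 = 0.5333
  PC2: 49/105 = 0.4667

Step 3 — cumulative fraction after k components = (λ_1 + ... + λ_k) / Σ λ:
  k = 1: 56/105 = 0.5333
  k = 2: (56 + 49)/105 = 105/105 = 1

Summary (fraction, with percent):

explained: PC1 0.5333 (53.33%), PC2 0.4667 (46.67%);  cumulative: 0.5333, 1


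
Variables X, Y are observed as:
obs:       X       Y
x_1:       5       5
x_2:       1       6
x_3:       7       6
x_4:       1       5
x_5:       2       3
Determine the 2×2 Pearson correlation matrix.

Step 1 — column means:
  mean(X) = (5 + 1 + 7 + 1 + 2) / 5 = 16/5 = 3.2
  mean(Y) = (5 + 6 + 6 + 5 + 3) / 5 = 25/5 = 5

Step 2 — sample variances and covariances s[i,j] = (1/(n-1)) · Σ_k (x_{k,i} - mean_i) · (x_{k,j} - mean_j), with n-1 = 4:
  s[X,X] = ((1.8)·(1.8) + (-2.2)·(-2.2) + (3.8)·(3.8) + (-2.2)·(-2.2) + (-1.2)·(-1.2)) / 4 = 28.8/4 = 7.2
  s[X,Y] = ((1.8)·(0) + (-2.2)·(1) + (3.8)·(1) + (-2.2)·(0) + (-1.2)·(-2)) / 4 = 4/4 = 1
  s[Y,Y] = ((0)·(0) + (1)·(1) + (1)·(1) + (0)·(0) + (-2)·(-2)) / 4 = 6/4 = 1.5
  Sample standard deviations s_i = √(s[i,i]):
  s(X) = √(7.2) = 2.6833
  s(Y) = √(1.5) = 1.2247

Step 3 — r_{ij} = s_{ij} / (s_i · s_j):
  r[X,X] = 1 (diagonal).
  r[X,Y] = 1 / (2.6833 · 1.2247) = 1 / 3.2863 = 0.3043
  r[Y,Y] = 1 (diagonal).

R is symmetric with unit diagonal. Assembling:

R = [[1, 0.3043],
 [0.3043, 1]]


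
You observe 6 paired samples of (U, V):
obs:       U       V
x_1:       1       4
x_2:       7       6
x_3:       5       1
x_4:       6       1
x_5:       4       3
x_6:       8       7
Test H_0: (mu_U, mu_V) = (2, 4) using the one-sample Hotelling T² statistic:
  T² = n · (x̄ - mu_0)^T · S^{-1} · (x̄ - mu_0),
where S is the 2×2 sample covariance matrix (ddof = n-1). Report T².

Step 1 — sample mean vector:
  mean(U) = (1 + 7 + 5 + 6 + 4 + 8) / 6 = 31/6 = 5.1667
  mean(V) = (4 + 6 + 1 + 1 + 3 + 7) / 6 = 22/6 = 3.6667
  x̄ = (5.1667, 3.6667),  deviation x̄ - mu_0 = (5.1667, 3.6667) - (2, 4) = (3.1667, -0.3333).

Step 2 — sample covariance matrix, S[i,j] = (1/(n-1)) · Σ_k (x_{k,i} - mean_i) · (x_{k,j} - mean_j), divisor n-1 = 5:
  S[U,U] = ((-4.1667)·(-4.1667) + (1.8333)·(1.8333) + (-0.1667)·(-0.1667) + (0.8333)·(0.8333) + (-1.1667)·(-1.1667) + (2.8333)·(2.8333)) / 5 = 30.8333/5 = 6.1667
  S[U,V] = ((-4.1667)·(0.3333) + (1.8333)·(2.3333) + (-0.1667)·(-2.6667) + (0.8333)·(-2.6667) + (-1.1667)·(-0.6667) + (2.8333)·(3.3333)) / 5 = 11.3333/5 = 2.2667
  S[V,V] = ((0.3333)·(0.3333) + (2.3333)·(2.3333) + (-2.6667)·(-2.6667) + (-2.6667)·(-2.6667) + (-0.6667)·(-0.6667) + (3.3333)·(3.3333)) / 5 = 31.3333/5 = 6.2667
  S = [[6.1667, 2.2667],
 [2.2667, 6.2667]].

Step 3 — invert S. det(S) = 6.1667·6.2667 - (2.2667)² = 33.5067.
  S^{-1} = (1/det) · [[d, -b], [-b, a]] = [[0.187, -0.0676],
 [-0.0676, 0.184]].

Step 4 — quadratic form (x̄ - mu_0)^T · S^{-1} · (x̄ - mu_0):
  S^{-1} · (x̄ - mu_0) = (0.6148, -0.2756),
  (x̄ - mu_0)^T · [...] = (3.1667)·(0.6148) + (-0.3333)·(-0.2756) = 2.0387.

Step 5 — scale by n: T² = 6 · 2.0387 = 12.2324.

T² ≈ 12.2324


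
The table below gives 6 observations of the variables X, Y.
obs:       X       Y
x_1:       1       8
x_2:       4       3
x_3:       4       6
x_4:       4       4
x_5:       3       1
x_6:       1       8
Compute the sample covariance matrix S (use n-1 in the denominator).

Step 1 — column means:
  mean(X) = (1 + 4 + 4 + 4 + 3 + 1) / 6 = 17/6 = 2.8333
  mean(Y) = (8 + 3 + 6 + 4 + 1 + 8) / 6 = 30/6 = 5

Step 2 — sample covariance S[i,j] = (1/(n-1)) · Σ_k (x_{k,i} - mean_i) · (x_{k,j} - mean_j), with n-1 = 5.
  S[X,X] = ((-1.8333)·(-1.8333) + (1.1667)·(1.1667) + (1.1667)·(1.1667) + (1.1667)·(1.1667) + (0.1667)·(0.1667) + (-1.8333)·(-1.8333)) / 5 = 10.8333/5 = 2.1667
  S[X,Y] = ((-1.8333)·(3) + (1.1667)·(-2) + (1.1667)·(1) + (1.1667)·(-1) + (0.1667)·(-4) + (-1.8333)·(3)) / 5 = -14/5 = -2.8
  S[Y,Y] = ((3)·(3) + (-2)·(-2) + (1)·(1) + (-1)·(-1) + (-4)·(-4) + (3)·(3)) / 5 = 40/5 = 8

S is symmetric (S[j,i] = S[i,j]). Assembling:

S = [[2.1667, -2.8],
 [-2.8, 8]]


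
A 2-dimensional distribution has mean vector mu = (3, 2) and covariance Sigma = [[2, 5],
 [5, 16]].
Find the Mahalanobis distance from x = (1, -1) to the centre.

Step 1 — centre the observation: (x - mu) = (-2, -3).

Step 2 — invert Sigma. det(Sigma) = 2·16 - (5)² = 7.
  Sigma^{-1} = (1/det) · [[d, -b], [-b, a]] = [[2.2857, -0.7143],
 [-0.7143, 0.2857]].

Step 3 — form the quadratic (x - mu)^T · Sigma^{-1} · (x - mu):
  Sigma^{-1} · (x - mu) = (-2.4286, 0.5714).
  (x - mu)^T · [Sigma^{-1} · (x - mu)] = (-2)·(-2.4286) + (-3)·(0.5714) = 3.1429.

Step 4 — take square root: d = √(3.1429) ≈ 1.7728.

d(x, mu) = √(3.1429) ≈ 1.7728


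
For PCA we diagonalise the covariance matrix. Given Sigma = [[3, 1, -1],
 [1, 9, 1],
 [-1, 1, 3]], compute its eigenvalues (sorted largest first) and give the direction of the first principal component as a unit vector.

Step 1 — characteristic polynomial p(λ) = det(λI - Sigma) = λ³ - tr·λ² + c_1·λ - det, where tr = trace, c_1 = sum of the principal 2×2 minors, det = det(Sigma):
  tr = 3 + 9 + 3 = 15,
  c_1 = (3·9 - (1)²) + (3·3 - (-1)²) + (9·3 - (1)²) = 26 + 8 + 26 = 60,
  det = 3·(9·3 - (1)²) - (1)·((1)·3 - (1)·(-1)) + (-1)·((1)·(1) - 9·(-1)) = 3·(26) - (1)·(4) + (-1)·(10) = 64.
  So p(λ) = λ³ - 15λ² + 60λ - 64.
Step 2 — look for an integer root (rational root theorem: any rational root is an integer divisor of 64). Testing λ = 4:
  p(4) = 64 - 240 + 240 - 64 = 0  ✓
  Dividing out (λ - 4): p(λ) = (λ - 4)(λ² - 11λ + 16).
Step 3 — remaining eigenvalues from the quadratic λ² - 11λ + 16 = 0:
  Δ = 11² - 4·16 = 121 - 64 = 57,  λ = (11 ± √57)/2 = (11 ± 7.5498)/2 ≈ 9.2749 or 1.7251.
  Sorted: λ_1 = 9.2749,  λ_2 = 4,  λ_3 = 1.7251  (check: sum = 15 = tr ✓).

Step 4 — unit eigenvector for λ_1 ≈ 9.2749: v spans the null space of (Sigma - λ_1 I), whose rows are
  r_1 = (-6.2749, 1, -1),  r_2 = (1, -0.2749, 1),  r_3 = (-1, 1, -6.2749).
  v is orthogonal to every row, so take v ∝ r_1 × r_2 = ((1)·(1) - (-1)·(-0.2749), (-1)·(1) - (-6.2749)·(1), (-6.2749)·(-0.2749) - (1)·(1)) ≈ (0.7251, 5.2749, 0.7251).
  Let u = (0.7251, 5.2749, 0.7251).
  ||u|| = √((0.7251)² + (5.2749)² + (0.7251)²) = √(28.8762) ≈ 5.3737,  v_1 = u/||u|| ≈ (0.1349, 0.9816, 0.1349) (||v_1|| = 1).

λ_1 = 9.2749,  λ_2 = 4,  λ_3 = 1.7251;  v_1 ≈ (0.1349, 0.9816, 0.1349)


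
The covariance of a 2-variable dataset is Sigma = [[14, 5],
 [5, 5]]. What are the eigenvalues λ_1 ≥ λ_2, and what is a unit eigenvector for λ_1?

Step 1 — characteristic polynomial of 2×2 Sigma:
  det(Sigma - λI) = λ² - trace · λ + det = 0.
  trace = 14 + 5 = 19, det = 14·5 - (5)² = 45.
Step 2 — discriminant:
  Δ = trace² - 4·det = 361 - 180 = 181.
Step 3 — eigenvalues:
  λ = (trace ± √Δ)/2 = (19 ± 13.4536)/2,
  λ_1 = 16.2268,  λ_2 = 2.7732.

Step 4 — unit eigenvector for λ_1: solve (Sigma - λ_1 I)v = 0. First row:
  (14 - 16.2268)·v_x + (5)·v_y = 0, i.e. (-2.2268)·v_x + (5)·v_y = 0,
  so v ∝ (b, λ_1 - a) = (5, 2.2268) = u.
  ||u|| = √((5)² + (2.2268)²) = √(29.9587) ≈ 5.4735,
  v_1 = u/||u|| ≈ (0.9135, 0.4068) (||v_1|| = 1).

λ_1 = 16.2268,  λ_2 = 2.7732;  v_1 ≈ (0.9135, 0.4068)


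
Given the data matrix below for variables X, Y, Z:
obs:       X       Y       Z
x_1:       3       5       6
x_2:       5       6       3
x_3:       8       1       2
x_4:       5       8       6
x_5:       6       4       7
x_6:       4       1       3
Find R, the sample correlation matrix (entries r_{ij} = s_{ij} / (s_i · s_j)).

Step 1 — column means:
  mean(X) = (3 + 5 + 8 + 5 + 6 + 4) / 6 = 31/6 = 5.1667
  mean(Y) = (5 + 6 + 1 + 8 + 4 + 1) / 6 = 25/6 = 4.1667
  mean(Z) = (6 + 3 + 2 + 6 + 7 + 3) / 6 = 27/6 = 4.5

Step 2 — sample variances and covariances s[i,j] = (1/(n-1)) · Σ_k (x_{k,i} - mean_i) · (x_{k,j} - mean_j), with n-1 = 5:
  s[X,X] = ((-2.1667)·(-2.1667) + (-0.1667)·(-0.1667) + (2.8333)·(2.8333) + (-0.1667)·(-0.1667) + (0.8333)·(0.8333) + (-1.1667)·(-1.1667)) / 5 = 14.8333/5 = 2.9667
  s[X,Y] = ((-2.1667)·(0.8333) + (-0.1667)·(1.8333) + (2.8333)·(-3.1667) + (-0.1667)·(3.8333) + (0.8333)·(-0.1667) + (-1.1667)·(-3.1667)) / 5 = -8.1667/5 = -1.6333
  s[X,Z] = ((-2.1667)·(1.5) + (-0.1667)·(-1.5) + (2.8333)·(-2.5) + (-0.1667)·(1.5) + (0.8333)·(2.5) + (-1.1667)·(-1.5)) / 5 = -6.5/5 = -1.3
  s[Y,Y] = ((0.8333)·(0.8333) + (1.8333)·(1.8333) + (-3.1667)·(-3.1667) + (3.8333)·(3.8333) + (-0.1667)·(-0.1667) + (-3.1667)·(-3.1667)) / 5 = 38.8333/5 = 7.7667
  s[Y,Z] = ((0.8333)·(1.5) + (1.8333)·(-1.5) + (-3.1667)·(-2.5) + (3.8333)·(1.5) + (-0.1667)·(2.5) + (-3.1667)·(-1.5)) / 5 = 16.5/5 = 3.3
  s[Z,Z] = ((1.5)·(1.5) + (-1.5)·(-1.5) + (-2.5)·(-2.5) + (1.5)·(1.5) + (2.5)·(2.5) + (-1.5)·(-1.5)) / 5 = 21.5/5 = 4.3
  Sample standard deviations s_i = √(s[i,i]):
  s(X) = √(2.9667) = 1.7224
  s(Y) = √(7.7667) = 2.7869
  s(Z) = √(4.3) = 2.0736

Step 3 — r_{ij} = s_{ij} / (s_i · s_j):
  r[X,X] = 1 (diagonal).
  r[X,Y] = -1.6333 / (1.7224 · 2.7869) = -1.6333 / 4.8001 = -0.3403
  r[X,Z] = -1.3 / (1.7224 · 2.0736) = -1.3 / 3.5716 = -0.364
  r[Y,Y] = 1 (diagonal).
  r[Y,Z] = 3.3 / (2.7869 · 2.0736) = 3.3 / 5.779 = 0.571
  r[Z,Z] = 1 (diagonal).

R is symmetric with unit diagonal. Assembling:

R = [[1, -0.3403, -0.364],
 [-0.3403, 1, 0.571],
 [-0.364, 0.571, 1]]


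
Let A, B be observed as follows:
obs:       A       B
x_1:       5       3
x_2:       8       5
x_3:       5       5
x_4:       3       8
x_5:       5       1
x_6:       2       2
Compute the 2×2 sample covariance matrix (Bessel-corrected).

Step 1 — column means:
  mean(A) = (5 + 8 + 5 + 3 + 5 + 2) / 6 = 28/6 = 4.6667
  mean(B) = (3 + 5 + 5 + 8 + 1 + 2) / 6 = 24/6 = 4

Step 2 — sample covariance S[i,j] = (1/(n-1)) · Σ_k (x_{k,i} - mean_i) · (x_{k,j} - mean_j), with n-1 = 5.
  S[A,A] = ((0.3333)·(0.3333) + (3.3333)·(3.3333) + (0.3333)·(0.3333) + (-1.6667)·(-1.6667) + (0.3333)·(0.3333) + (-2.6667)·(-2.6667)) / 5 = 21.3333/5 = 4.2667
  S[A,B] = ((0.3333)·(-1) + (3.3333)·(1) + (0.3333)·(1) + (-1.6667)·(4) + (0.3333)·(-3) + (-2.6667)·(-2)) / 5 = 1/5 = 0.2
  S[B,B] = ((-1)·(-1) + (1)·(1) + (1)·(1) + (4)·(4) + (-3)·(-3) + (-2)·(-2)) / 5 = 32/5 = 6.4

S is symmetric (S[j,i] = S[i,j]). Assembling:

S = [[4.2667, 0.2],
 [0.2, 6.4]]


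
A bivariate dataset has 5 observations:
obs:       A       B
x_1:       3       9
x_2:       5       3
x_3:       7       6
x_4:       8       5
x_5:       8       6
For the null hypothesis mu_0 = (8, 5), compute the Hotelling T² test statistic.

Step 1 — sample mean vector:
  mean(A) = (3 + 5 + 7 + 8 + 8) / 5 = 31/5 = 6.2
  mean(B) = (9 + 3 + 6 + 5 + 6) / 5 = 29/5 = 5.8
  x̄ = (6.2, 5.8),  deviation x̄ - mu_0 = (6.2, 5.8) - (8, 5) = (-1.8, 0.8).

Step 2 — sample covariance matrix, S[i,j] = (1/(n-1)) · Σ_k (x_{k,i} - mean_i) · (x_{k,j} - mean_j), divisor n-1 = 4:
  S[A,A] = ((-3.2)·(-3.2) + (-1.2)·(-1.2) + (0.8)·(0.8) + (1.8)·(1.8) + (1.8)·(1.8)) / 4 = 18.8/4 = 4.7
  S[A,B] = ((-3.2)·(3.2) + (-1.2)·(-2.8) + (0.8)·(0.2) + (1.8)·(-0.8) + (1.8)·(0.2)) / 4 = -7.8/4 = -1.95
  S[B,B] = ((3.2)·(3.2) + (-2.8)·(-2.8) + (0.2)·(0.2) + (-0.8)·(-0.8) + (0.2)·(0.2)) / 4 = 18.8/4 = 4.7
  S = [[4.7, -1.95],
 [-1.95, 4.7]].

Step 3 — invert S. det(S) = 4.7·4.7 - (-1.95)² = 18.2875.
  S^{-1} = (1/det) · [[d, -b], [-b, a]] = [[0.257, 0.1066],
 [0.1066, 0.257]].

Step 4 — quadratic form (x̄ - mu_0)^T · S^{-1} · (x̄ - mu_0):
  S^{-1} · (x̄ - mu_0) = (-0.3773, 0.0137),
  (x̄ - mu_0)^T · [...] = (-1.8)·(-0.3773) + (0.8)·(0.0137) = 0.6901.

Step 5 — scale by n: T² = 5 · 0.6901 = 3.4504.

T² ≈ 3.4504


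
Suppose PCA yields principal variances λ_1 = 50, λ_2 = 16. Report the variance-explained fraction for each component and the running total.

Step 1 — total variance = trace(Sigma) = Σ λ_i = 50 + 16 = 66.

Step 2 — fraction explained by component i = λ_i / Σ λ:
  PC1: 50/66 = 0.7576
  PC2: 16/66 = 0.2424

Step 3 — cumulative fraction after k components = (λ_1 + ... + λ_k) / Σ λ:
  k = 1: 50/66 = 0.7576
  k = 2: (50 + 16)/66 = 66/66 = 1

Summary (fraction, with percent):

explained: PC1 0.7576 (75.76%), PC2 0.2424 (24.24%);  cumulative: 0.7576, 1


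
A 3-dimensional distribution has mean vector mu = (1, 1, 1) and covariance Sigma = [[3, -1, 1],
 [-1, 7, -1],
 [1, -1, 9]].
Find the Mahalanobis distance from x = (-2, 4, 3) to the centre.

Step 1 — centre the observation: (x - mu) = (-3, 3, 2).

Step 2 — invert Sigma (cofactor / det for 3×3, or solve directly):
  Sigma^{-1} = [[0.3605, 0.0465, -0.0349],
 [0.0465, 0.1512, 0.0116],
 [-0.0349, 0.0116, 0.1163]].

Step 3 — form the quadratic (x - mu)^T · Sigma^{-1} · (x - mu):
  Sigma^{-1} · (x - mu) = (-1.0116, 0.3372, 0.3721).
  (x - mu)^T · [Sigma^{-1} · (x - mu)] = (-3)·(-1.0116) + (3)·(0.3372) + (2)·(0.3721) = 4.7907.

Step 4 — take square root: d = √(4.7907) ≈ 2.1888.

d(x, mu) = √(4.7907) ≈ 2.1888


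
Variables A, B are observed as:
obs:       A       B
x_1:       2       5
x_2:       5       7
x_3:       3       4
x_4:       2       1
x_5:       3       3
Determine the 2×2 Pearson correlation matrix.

Step 1 — column means:
  mean(A) = (2 + 5 + 3 + 2 + 3) / 5 = 15/5 = 3
  mean(B) = (5 + 7 + 4 + 1 + 3) / 5 = 20/5 = 4

Step 2 — sample variances and covariances s[i,j] = (1/(n-1)) · Σ_k (x_{k,i} - mean_i) · (x_{k,j} - mean_j), with n-1 = 4:
  s[A,A] = ((-1)·(-1) + (2)·(2) + (0)·(0) + (-1)·(-1) + (0)·(0)) / 4 = 6/4 = 1.5
  s[A,B] = ((-1)·(1) + (2)·(3) + (0)·(0) + (-1)·(-3) + (0)·(-1)) / 4 = 8/4 = 2
  s[B,B] = ((1)·(1) + (3)·(3) + (0)·(0) + (-3)·(-3) + (-1)·(-1)) / 4 = 20/4 = 5
  Sample standard deviations s_i = √(s[i,i]):
  s(A) = √(1.5) = 1.2247
  s(B) = √(5) = 2.2361

Step 3 — r_{ij} = s_{ij} / (s_i · s_j):
  r[A,A] = 1 (diagonal).
  r[A,B] = 2 / (1.2247 · 2.2361) = 2 / 2.7386 = 0.7303
  r[B,B] = 1 (diagonal).

R is symmetric with unit diagonal. Assembling:

R = [[1, 0.7303],
 [0.7303, 1]]


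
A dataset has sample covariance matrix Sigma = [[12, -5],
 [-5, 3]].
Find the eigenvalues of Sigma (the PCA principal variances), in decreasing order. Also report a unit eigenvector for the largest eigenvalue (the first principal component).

Step 1 — characteristic polynomial of 2×2 Sigma:
  det(Sigma - λI) = λ² - trace · λ + det = 0.
  trace = 12 + 3 = 15, det = 12·3 - (-5)² = 11.
Step 2 — discriminant:
  Δ = trace² - 4·det = 225 - 44 = 181.
Step 3 — eigenvalues:
  λ = (trace ± √Δ)/2 = (15 ± 13.4536)/2,
  λ_1 = 14.2268,  λ_2 = 0.7732.

Step 4 — unit eigenvector for λ_1: solve (Sigma - λ_1 I)v = 0. First row:
  (12 - 14.2268)·v_x + (-5)·v_y = 0, i.e. (-2.2268)·v_x + (-5)·v_y = 0,
  so v ∝ (b, λ_1 - a) = (-5, 2.2268); multiply by -1 so the first entry is positive: u = (5, -2.2268).
  ||u|| = √((5)² + (-2.2268)²) = √(29.9587) ≈ 5.4735,
  v_1 = u/||u|| ≈ (0.9135, -0.4068) (||v_1|| = 1).

λ_1 = 14.2268,  λ_2 = 0.7732;  v_1 ≈ (0.9135, -0.4068)


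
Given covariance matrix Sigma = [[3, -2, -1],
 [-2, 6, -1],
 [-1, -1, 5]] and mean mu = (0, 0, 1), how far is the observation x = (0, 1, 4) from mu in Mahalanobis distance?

Step 1 — centre the observation: (x - mu) = (0, 1, 3).

Step 2 — invert Sigma (cofactor / det for 3×3, or solve directly):
  Sigma^{-1} = [[0.5088, 0.193, 0.1404],
 [0.193, 0.2456, 0.0877],
 [0.1404, 0.0877, 0.2456]].

Step 3 — form the quadratic (x - mu)^T · Sigma^{-1} · (x - mu):
  Sigma^{-1} · (x - mu) = (0.614, 0.5088, 0.8246).
  (x - mu)^T · [Sigma^{-1} · (x - mu)] = (0)·(0.614) + (1)·(0.5088) + (3)·(0.8246) = 2.9825.

Step 4 — take square root: d = √(2.9825) ≈ 1.727.

d(x, mu) = √(2.9825) ≈ 1.727


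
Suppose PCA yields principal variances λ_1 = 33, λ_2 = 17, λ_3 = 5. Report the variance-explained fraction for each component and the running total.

Step 1 — total variance = trace(Sigma) = Σ λ_i = 33 + 17 + 5 = 55.

Step 2 — fraction explained by component i = λ_i / Σ λ:
  PC1: 33/55 = 0.6
  PC2: 17/55 = 0.3091
  PC3: 5/55 = 0.0909

Step 3 — cumulative fraction after k components = (λ_1 + ... + λ_k) / Σ λ:
  k = 1: 33/55 = 0.6
  k = 2: (33 + 17)/55 = 50/55 = 0.9091
  k = 3: (33 + 17 + 5)/55 = 55/55 = 1

Summary (fraction, with percent):

explained: PC1 0.6 (60%), PC2 0.3091 (30.91%), PC3 0.0909 (9.09%);  cumulative: 0.6, 0.9091, 1


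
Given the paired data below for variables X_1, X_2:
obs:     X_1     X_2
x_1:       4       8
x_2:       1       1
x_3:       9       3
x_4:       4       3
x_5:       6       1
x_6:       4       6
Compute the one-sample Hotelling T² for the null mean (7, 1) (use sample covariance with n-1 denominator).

Step 1 — sample mean vector:
  mean(X_1) = (4 + 1 + 9 + 4 + 6 + 4) / 6 = 28/6 = 4.6667
  mean(X_2) = (8 + 1 + 3 + 3 + 1 + 6) / 6 = 22/6 = 3.6667
  x̄ = (4.6667, 3.6667),  deviation x̄ - mu_0 = (4.6667, 3.6667) - (7, 1) = (-2.3333, 2.6667).

Step 2 — sample covariance matrix, S[i,j] = (1/(n-1)) · Σ_k (x_{k,i} - mean_i) · (x_{k,j} - mean_j), divisor n-1 = 5:
  S[X_1,X_1] = ((-0.6667)·(-0.6667) + (-3.6667)·(-3.6667) + (4.3333)·(4.3333) + (-0.6667)·(-0.6667) + (1.3333)·(1.3333) + (-0.6667)·(-0.6667)) / 5 = 35.3333/5 = 7.0667
  S[X_1,X_2] = ((-0.6667)·(4.3333) + (-3.6667)·(-2.6667) + (4.3333)·(-0.6667) + (-0.6667)·(-0.6667) + (1.3333)·(-2.6667) + (-0.6667)·(2.3333)) / 5 = -0.6667/5 = -0.1333
  S[X_2,X_2] = ((4.3333)·(4.3333) + (-2.6667)·(-2.6667) + (-0.6667)·(-0.6667) + (-0.6667)·(-0.6667) + (-2.6667)·(-2.6667) + (2.3333)·(2.3333)) / 5 = 39.3333/5 = 7.8667
  S = [[7.0667, -0.1333],
 [-0.1333, 7.8667]].

Step 3 — invert S. det(S) = 7.0667·7.8667 - (-0.1333)² = 55.5733.
  S^{-1} = (1/det) · [[d, -b], [-b, a]] = [[0.1416, 0.0024],
 [0.0024, 0.1272]].

Step 4 — quadratic form (x̄ - mu_0)^T · S^{-1} · (x̄ - mu_0):
  S^{-1} · (x̄ - mu_0) = (-0.3239, 0.3335),
  (x̄ - mu_0)^T · [...] = (-2.3333)·(-0.3239) + (2.6667)·(0.3335) = 1.6451.

Step 5 — scale by n: T² = 6 · 1.6451 = 9.8704.

T² ≈ 9.8704


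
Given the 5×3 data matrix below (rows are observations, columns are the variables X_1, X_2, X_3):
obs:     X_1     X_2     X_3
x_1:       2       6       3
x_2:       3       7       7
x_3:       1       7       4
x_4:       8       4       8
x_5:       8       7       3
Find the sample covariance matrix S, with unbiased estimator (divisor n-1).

Step 1 — column means:
  mean(X_1) = (2 + 3 + 1 + 8 + 8) / 5 = 22/5 = 4.4
  mean(X_2) = (6 + 7 + 7 + 4 + 7) / 5 = 31/5 = 6.2
  mean(X_3) = (3 + 7 + 4 + 8 + 3) / 5 = 25/5 = 5

Step 2 — sample covariance S[i,j] = (1/(n-1)) · Σ_k (x_{k,i} - mean_i) · (x_{k,j} - mean_j), with n-1 = 4.
  S[X_1,X_1] = ((-2.4)·(-2.4) + (-1.4)·(-1.4) + (-3.4)·(-3.4) + (3.6)·(3.6) + (3.6)·(3.6)) / 4 = 45.2/4 = 11.3
  S[X_1,X_2] = ((-2.4)·(-0.2) + (-1.4)·(0.8) + (-3.4)·(0.8) + (3.6)·(-2.2) + (3.6)·(0.8)) / 4 = -8.4/4 = -2.1
  S[X_1,X_3] = ((-2.4)·(-2) + (-1.4)·(2) + (-3.4)·(-1) + (3.6)·(3) + (3.6)·(-2)) / 4 = 9/4 = 2.25
  S[X_2,X_2] = ((-0.2)·(-0.2) + (0.8)·(0.8) + (0.8)·(0.8) + (-2.2)·(-2.2) + (0.8)·(0.8)) / 4 = 6.8/4 = 1.7
  S[X_2,X_3] = ((-0.2)·(-2) + (0.8)·(2) + (0.8)·(-1) + (-2.2)·(3) + (0.8)·(-2)) / 4 = -7/4 = -1.75
  S[X_3,X_3] = ((-2)·(-2) + (2)·(2) + (-1)·(-1) + (3)·(3) + (-2)·(-2)) / 4 = 22/4 = 5.5

S is symmetric (S[j,i] = S[i,j]). Assembling:

S = [[11.3, -2.1, 2.25],
 [-2.1, 1.7, -1.75],
 [2.25, -1.75, 5.5]]


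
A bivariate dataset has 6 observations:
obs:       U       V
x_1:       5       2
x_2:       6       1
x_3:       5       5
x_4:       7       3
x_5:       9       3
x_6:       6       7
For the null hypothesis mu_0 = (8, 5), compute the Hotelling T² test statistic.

Step 1 — sample mean vector:
  mean(U) = (5 + 6 + 5 + 7 + 9 + 6) / 6 = 38/6 = 6.3333
  mean(V) = (2 + 1 + 5 + 3 + 3 + 7) / 6 = 21/6 = 3.5
  x̄ = (6.3333, 3.5),  deviation x̄ - mu_0 = (6.3333, 3.5) - (8, 5) = (-1.6667, -1.5).

Step 2 — sample covariance matrix, S[i,j] = (1/(n-1)) · Σ_k (x_{k,i} - mean_i) · (x_{k,j} - mean_j), divisor n-1 = 5:
  S[U,U] = ((-1.3333)·(-1.3333) + (-0.3333)·(-0.3333) + (-1.3333)·(-1.3333) + (0.6667)·(0.6667) + (2.6667)·(2.6667) + (-0.3333)·(-0.3333)) / 5 = 11.3333/5 = 2.2667
  S[U,V] = ((-1.3333)·(-1.5) + (-0.3333)·(-2.5) + (-1.3333)·(1.5) + (0.6667)·(-0.5) + (2.6667)·(-0.5) + (-0.3333)·(3.5)) / 5 = -2/5 = -0.4
  S[V,V] = ((-1.5)·(-1.5) + (-2.5)·(-2.5) + (1.5)·(1.5) + (-0.5)·(-0.5) + (-0.5)·(-0.5) + (3.5)·(3.5)) / 5 = 23.5/5 = 4.7
  S = [[2.2667, -0.4],
 [-0.4, 4.7]].

Step 3 — invert S. det(S) = 2.2667·4.7 - (-0.4)² = 10.4933.
  S^{-1} = (1/det) · [[d, -b], [-b, a]] = [[0.4479, 0.0381],
 [0.0381, 0.216]].

Step 4 — quadratic form (x̄ - mu_0)^T · S^{-1} · (x̄ - mu_0):
  S^{-1} · (x̄ - mu_0) = (-0.8037, -0.3875),
  (x̄ - mu_0)^T · [...] = (-1.6667)·(-0.8037) + (-1.5)·(-0.3875) = 1.9208.

Step 5 — scale by n: T² = 6 · 1.9208 = 11.5248.

T² ≈ 11.5248


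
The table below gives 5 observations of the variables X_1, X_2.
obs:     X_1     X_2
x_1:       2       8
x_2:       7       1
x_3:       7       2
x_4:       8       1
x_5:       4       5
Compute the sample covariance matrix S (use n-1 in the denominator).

Step 1 — column means:
  mean(X_1) = (2 + 7 + 7 + 8 + 4) / 5 = 28/5 = 5.6
  mean(X_2) = (8 + 1 + 2 + 1 + 5) / 5 = 17/5 = 3.4

Step 2 — sample covariance S[i,j] = (1/(n-1)) · Σ_k (x_{k,i} - mean_i) · (x_{k,j} - mean_j), with n-1 = 4.
  S[X_1,X_1] = ((-3.6)·(-3.6) + (1.4)·(1.4) + (1.4)·(1.4) + (2.4)·(2.4) + (-1.6)·(-1.6)) / 4 = 25.2/4 = 6.3
  S[X_1,X_2] = ((-3.6)·(4.6) + (1.4)·(-2.4) + (1.4)·(-1.4) + (2.4)·(-2.4) + (-1.6)·(1.6)) / 4 = -30.2/4 = -7.55
  S[X_2,X_2] = ((4.6)·(4.6) + (-2.4)·(-2.4) + (-1.4)·(-1.4) + (-2.4)·(-2.4) + (1.6)·(1.6)) / 4 = 37.2/4 = 9.3

S is symmetric (S[j,i] = S[i,j]). Assembling:

S = [[6.3, -7.55],
 [-7.55, 9.3]]


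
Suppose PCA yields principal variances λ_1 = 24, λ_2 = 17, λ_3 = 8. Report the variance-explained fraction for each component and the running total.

Step 1 — total variance = trace(Sigma) = Σ λ_i = 24 + 17 + 8 = 49.

Step 2 — fraction explained by component i = λ_i / Σ λ:
  PC1: 24/49 = 0.4898
  PC2: 17/49 = 0.3469
  PC3: 8/49 = 0.1633

Step 3 — cumulative fraction after k components = (λ_1 + ... + λ_k) / Σ λ:
  k = 1: 24/49 = 0.4898
  k = 2: (24 + 17)/49 = 41/49 = 0.8367
  k = 3: (24 + 17 + 8)/49 = 49/49 = 1

Summary (fraction, with percent):

explained: PC1 0.4898 (48.98%), PC2 0.3469 (34.69%), PC3 0.1633 (16.33%);  cumulative: 0.4898, 0.8367, 1


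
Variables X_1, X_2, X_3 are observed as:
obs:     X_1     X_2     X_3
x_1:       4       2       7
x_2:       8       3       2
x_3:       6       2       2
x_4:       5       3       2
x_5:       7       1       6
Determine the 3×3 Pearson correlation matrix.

Step 1 — column means:
  mean(X_1) = (4 + 8 + 6 + 5 + 7) / 5 = 30/5 = 6
  mean(X_2) = (2 + 3 + 2 + 3 + 1) / 5 = 11/5 = 2.2
  mean(X_3) = (7 + 2 + 2 + 2 + 6) / 5 = 19/5 = 3.8

Step 2 — sample variances and covariances s[i,j] = (1/(n-1)) · Σ_k (x_{k,i} - mean_i) · (x_{k,j} - mean_j), with n-1 = 4:
  s[X_1,X_1] = ((-2)·(-2) + (2)·(2) + (0)·(0) + (-1)·(-1) + (1)·(1)) / 4 = 10/4 = 2.5
  s[X_1,X_2] = ((-2)·(-0.2) + (2)·(0.8) + (0)·(-0.2) + (-1)·(0.8) + (1)·(-1.2)) / 4 = 0/4 = 0
  s[X_1,X_3] = ((-2)·(3.2) + (2)·(-1.8) + (0)·(-1.8) + (-1)·(-1.8) + (1)·(2.2)) / 4 = -6/4 = -1.5
  s[X_2,X_2] = ((-0.2)·(-0.2) + (0.8)·(0.8) + (-0.2)·(-0.2) + (0.8)·(0.8) + (-1.2)·(-1.2)) / 4 = 2.8/4 = 0.7
  s[X_2,X_3] = ((-0.2)·(3.2) + (0.8)·(-1.8) + (-0.2)·(-1.8) + (0.8)·(-1.8) + (-1.2)·(2.2)) / 4 = -5.8/4 = -1.45
  s[X_3,X_3] = ((3.2)·(3.2) + (-1.8)·(-1.8) + (-1.8)·(-1.8) + (-1.8)·(-1.8) + (2.2)·(2.2)) / 4 = 24.8/4 = 6.2
  Sample standard deviations s_i = √(s[i,i]):
  s(X_1) = √(2.5) = 1.5811
  s(X_2) = √(0.7) = 0.8367
  s(X_3) = √(6.2) = 2.49

Step 3 — r_{ij} = s_{ij} / (s_i · s_j):
  r[X_1,X_1] = 1 (diagonal).
  r[X_1,X_2] = 0 / (1.5811 · 0.8367) = 0 / 1.3229 = 0
  r[X_1,X_3] = -1.5 / (1.5811 · 2.49) = -1.5 / 3.937 = -0.381
  r[X_2,X_2] = 1 (diagonal).
  r[X_2,X_3] = -1.45 / (0.8367 · 2.49) = -1.45 / 2.0833 = -0.696
  r[X_3,X_3] = 1 (diagonal).

R is symmetric with unit diagonal. Assembling:

R = [[1, 0, -0.381],
 [0, 1, -0.696],
 [-0.381, -0.696, 1]]


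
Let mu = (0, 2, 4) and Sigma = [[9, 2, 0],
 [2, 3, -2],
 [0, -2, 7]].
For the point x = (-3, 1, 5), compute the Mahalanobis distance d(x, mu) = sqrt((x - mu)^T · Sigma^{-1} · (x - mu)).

Step 1 — centre the observation: (x - mu) = (-3, -1, 1).

Step 2 — invert Sigma (cofactor / det for 3×3, or solve directly):
  Sigma^{-1} = [[0.136, -0.112, -0.032],
 [-0.112, 0.504, 0.144],
 [-0.032, 0.144, 0.184]].

Step 3 — form the quadratic (x - mu)^T · Sigma^{-1} · (x - mu):
  Sigma^{-1} · (x - mu) = (-0.328, -0.024, 0.136).
  (x - mu)^T · [Sigma^{-1} · (x - mu)] = (-3)·(-0.328) + (-1)·(-0.024) + (1)·(0.136) = 1.144.

Step 4 — take square root: d = √(1.144) ≈ 1.0696.

d(x, mu) = √(1.144) ≈ 1.0696


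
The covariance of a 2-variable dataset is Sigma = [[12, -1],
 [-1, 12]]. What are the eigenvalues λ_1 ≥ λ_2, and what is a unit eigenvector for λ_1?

Step 1 — characteristic polynomial of 2×2 Sigma:
  det(Sigma - λI) = λ² - trace · λ + det = 0.
  trace = 12 + 12 = 24, det = 12·12 - (-1)² = 143.
Step 2 — discriminant:
  Δ = trace² - 4·det = 576 - 572 = 4.
Step 3 — eigenvalues:
  λ = (trace ± √Δ)/2 = (24 ± 2)/2,
  λ_1 = 13,  λ_2 = 11.

Step 4 — unit eigenvector for λ_1: solve (Sigma - λ_1 I)v = 0. First row:
  (12 - 13)·v_x + (-1)·v_y = 0, i.e. (-1)·v_x + (-1)·v_y = 0,
  so v ∝ (b, λ_1 - a) = (-1, 1); multiply by -1 so the first entry is positive: u = (1, -1).
  ||u|| = √((1)² + (-1)²) = √(2) ≈ 1.4142,
  v_1 = u/||u|| ≈ (0.7071, -0.7071) (||v_1|| = 1).

λ_1 = 13,  λ_2 = 11;  v_1 ≈ (0.7071, -0.7071)


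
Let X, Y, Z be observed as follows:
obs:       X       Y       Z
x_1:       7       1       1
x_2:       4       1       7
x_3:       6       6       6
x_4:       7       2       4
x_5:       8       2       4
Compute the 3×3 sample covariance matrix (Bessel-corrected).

Step 1 — column means:
  mean(X) = (7 + 4 + 6 + 7 + 8) / 5 = 32/5 = 6.4
  mean(Y) = (1 + 1 + 6 + 2 + 2) / 5 = 12/5 = 2.4
  mean(Z) = (1 + 7 + 6 + 4 + 4) / 5 = 22/5 = 4.4

Step 2 — sample covariance S[i,j] = (1/(n-1)) · Σ_k (x_{k,i} - mean_i) · (x_{k,j} - mean_j), with n-1 = 4.
  S[X,X] = ((0.6)·(0.6) + (-2.4)·(-2.4) + (-0.4)·(-0.4) + (0.6)·(0.6) + (1.6)·(1.6)) / 4 = 9.2/4 = 2.3
  S[X,Y] = ((0.6)·(-1.4) + (-2.4)·(-1.4) + (-0.4)·(3.6) + (0.6)·(-0.4) + (1.6)·(-0.4)) / 4 = 0.2/4 = 0.05
  S[X,Z] = ((0.6)·(-3.4) + (-2.4)·(2.6) + (-0.4)·(1.6) + (0.6)·(-0.4) + (1.6)·(-0.4)) / 4 = -9.8/4 = -2.45
  S[Y,Y] = ((-1.4)·(-1.4) + (-1.4)·(-1.4) + (3.6)·(3.6) + (-0.4)·(-0.4) + (-0.4)·(-0.4)) / 4 = 17.2/4 = 4.3
  S[Y,Z] = ((-1.4)·(-3.4) + (-1.4)·(2.6) + (3.6)·(1.6) + (-0.4)·(-0.4) + (-0.4)·(-0.4)) / 4 = 7.2/4 = 1.8
  S[Z,Z] = ((-3.4)·(-3.4) + (2.6)·(2.6) + (1.6)·(1.6) + (-0.4)·(-0.4) + (-0.4)·(-0.4)) / 4 = 21.2/4 = 5.3

S is symmetric (S[j,i] = S[i,j]). Assembling:

S = [[2.3, 0.05, -2.45],
 [0.05, 4.3, 1.8],
 [-2.45, 1.8, 5.3]]


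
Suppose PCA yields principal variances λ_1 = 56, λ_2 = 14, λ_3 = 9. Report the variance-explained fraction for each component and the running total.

Step 1 — total variance = trace(Sigma) = Σ λ_i = 56 + 14 + 9 = 79.

Step 2 — fraction explained by component i = λ_i / Σ λ:
  PC1: 56/79 = 0.7089
  PC2: 14/79 = 0.1772
  PC3: 9/79 = 0.1139

Step 3 — cumulative fraction after k components = (λ_1 + ... + λ_k) / Σ λ:
  k = 1: 56/79 = 0.7089
  k = 2: (56 + 14)/79 = 70/79 = 0.8861
  k = 3: (56 + 14 + 9)/79 = 79/79 = 1

Summary (fraction, with percent):

explained: PC1 0.7089 (70.89%), PC2 0.1772 (17.72%), PC3 0.1139 (11.39%);  cumulative: 0.7089, 0.8861, 1


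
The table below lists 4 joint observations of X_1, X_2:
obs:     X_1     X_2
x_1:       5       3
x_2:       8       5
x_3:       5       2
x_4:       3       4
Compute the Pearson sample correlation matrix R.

Step 1 — column means:
  mean(X_1) = (5 + 8 + 5 + 3) / 4 = 21/4 = 5.25
  mean(X_2) = (3 + 5 + 2 + 4) / 4 = 14/4 = 3.5

Step 2 — sample variances and covariances s[i,j] = (1/(n-1)) · Σ_k (x_{k,i} - mean_i) · (x_{k,j} - mean_j), with n-1 = 3:
  s[X_1,X_1] = ((-0.25)·(-0.25) + (2.75)·(2.75) + (-0.25)·(-0.25) + (-2.25)·(-2.25)) / 3 = 12.75/3 = 4.25
  s[X_1,X_2] = ((-0.25)·(-0.5) + (2.75)·(1.5) + (-0.25)·(-1.5) + (-2.25)·(0.5)) / 3 = 3.5/3 = 1.1667
  s[X_2,X_2] = ((-0.5)·(-0.5) + (1.5)·(1.5) + (-1.5)·(-1.5) + (0.5)·(0.5)) / 3 = 5/3 = 1.6667
  Sample standard deviations s_i = √(s[i,i]):
  s(X_1) = √(4.25) = 2.0616
  s(X_2) = √(1.6667) = 1.291

Step 3 — r_{ij} = s_{ij} / (s_i · s_j):
  r[X_1,X_1] = 1 (diagonal).
  r[X_1,X_2] = 1.1667 / (2.0616 · 1.291) = 1.1667 / 2.6615 = 0.4384
  r[X_2,X_2] = 1 (diagonal).

R is symmetric with unit diagonal. Assembling:

R = [[1, 0.4384],
 [0.4384, 1]]


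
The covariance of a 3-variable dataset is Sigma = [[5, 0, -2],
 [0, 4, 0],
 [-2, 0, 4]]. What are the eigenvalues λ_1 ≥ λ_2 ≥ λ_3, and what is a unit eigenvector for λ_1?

Step 1 — characteristic polynomial p(λ) = det(λI - Sigma) = λ³ - tr·λ² + c_1·λ - det, where tr = trace, c_1 = sum of the principal 2×2 minors, det = det(Sigma):
  tr = 5 + 4 + 4 = 13,
  c_1 = (5·4 - (0)²) + (5·4 - (-2)²) + (4·4 - (0)²) = 20 + 16 + 16 = 52,
  det = 5·(4·4 - (0)²) - (0)·((0)·4 - (0)·(-2)) + (-2)·((0)·(0) - 4·(-2)) = 5·(16) - (0)·(0) + (-2)·(8) = 64.
  So p(λ) = λ³ - 13λ² + 52λ - 64.
Step 2 — look for an integer root (rational root theorem: any rational root is an integer divisor of 64). Testing λ = 4:
  p(4) = 64 - 208 + 208 - 64 = 0  ✓
  Dividing out (λ - 4): p(λ) = (λ - 4)(λ² - 9λ + 16).
Step 3 — remaining eigenvalues from the quadratic λ² - 9λ + 16 = 0:
  Δ = 9² - 4·16 = 81 - 64 = 17,  λ = (9 ± √17)/2 = (9 ± 4.1231)/2 ≈ 6.5616 or 2.4384.
  Sorted: λ_1 = 6.5616,  λ_2 = 4,  λ_3 = 2.4384  (check: sum = 13 = tr ✓).

Step 4 — unit eigenvector for λ_1 ≈ 6.5616: v spans the null space of (Sigma - λ_1 I), whose rows are
  r_1 = (-1.5616, 0, -2),  r_2 = (0, -2.5616, 0),  r_3 = (-2, 0, -2.5616).
  v is orthogonal to every row, so take v ∝ r_1 × r_2 = ((0)·(0) - (-2)·(-2.5616), (-2)·(0) - (-1.5616)·(0), (-1.5616)·(-2.5616) - (0)·(0)) ≈ (-5.1231, 0, 4).
  Rescale (multiply by -1 so the first nonzero entry is positive): u = (5.1231, 0, -4).
  ||u|| = √((5.1231)² + (0)² + (-4)²) = √(42.2462) ≈ 6.4997,  v_1 = u/||u|| ≈ (0.7882, 0, -0.6154) (||v_1|| = 1).

λ_1 = 6.5616,  λ_2 = 4,  λ_3 = 2.4384;  v_1 ≈ (0.7882, 0, -0.6154)


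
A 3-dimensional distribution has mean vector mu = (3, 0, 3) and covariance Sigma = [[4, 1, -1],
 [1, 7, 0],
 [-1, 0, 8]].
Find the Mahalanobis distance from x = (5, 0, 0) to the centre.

Step 1 — centre the observation: (x - mu) = (2, 0, -3).

Step 2 — invert Sigma (cofactor / det for 3×3, or solve directly):
  Sigma^{-1} = [[0.2679, -0.0383, 0.0335],
 [-0.0383, 0.1483, -0.0048],
 [0.0335, -0.0048, 0.1292]].

Step 3 — form the quadratic (x - mu)^T · Sigma^{-1} · (x - mu):
  Sigma^{-1} · (x - mu) = (0.4354, -0.0622, -0.3206).
  (x - mu)^T · [Sigma^{-1} · (x - mu)] = (2)·(0.4354) + (0)·(-0.0622) + (-3)·(-0.3206) = 1.8325.

Step 4 — take square root: d = √(1.8325) ≈ 1.3537.

d(x, mu) = √(1.8325) ≈ 1.3537


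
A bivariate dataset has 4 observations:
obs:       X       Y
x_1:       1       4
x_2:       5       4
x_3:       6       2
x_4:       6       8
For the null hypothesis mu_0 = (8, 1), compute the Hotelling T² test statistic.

Step 1 — sample mean vector:
  mean(X) = (1 + 5 + 6 + 6) / 4 = 18/4 = 4.5
  mean(Y) = (4 + 4 + 2 + 8) / 4 = 18/4 = 4.5
  x̄ = (4.5, 4.5),  deviation x̄ - mu_0 = (4.5, 4.5) - (8, 1) = (-3.5, 3.5).

Step 2 — sample covariance matrix, S[i,j] = (1/(n-1)) · Σ_k (x_{k,i} - mean_i) · (x_{k,j} - mean_j), divisor n-1 = 3:
  S[X,X] = ((-3.5)·(-3.5) + (0.5)·(0.5) + (1.5)·(1.5) + (1.5)·(1.5)) / 3 = 17/3 = 5.6667
  S[X,Y] = ((-3.5)·(-0.5) + (0.5)·(-0.5) + (1.5)·(-2.5) + (1.5)·(3.5)) / 3 = 3/3 = 1
  S[Y,Y] = ((-0.5)·(-0.5) + (-0.5)·(-0.5) + (-2.5)·(-2.5) + (3.5)·(3.5)) / 3 = 19/3 = 6.3333
  S = [[5.6667, 1],
 [1, 6.3333]].

Step 3 — invert S. det(S) = 5.6667·6.3333 - (1)² = 34.8889.
  S^{-1} = (1/det) · [[d, -b], [-b, a]] = [[0.1815, -0.0287],
 [-0.0287, 0.1624]].

Step 4 — quadratic form (x̄ - mu_0)^T · S^{-1} · (x̄ - mu_0):
  S^{-1} · (x̄ - mu_0) = (-0.7357, 0.6688),
  (x̄ - mu_0)^T · [...] = (-3.5)·(-0.7357) + (3.5)·(0.6688) = 4.9156.

Step 5 — scale by n: T² = 4 · 4.9156 = 19.6624.

T² ≈ 19.6624


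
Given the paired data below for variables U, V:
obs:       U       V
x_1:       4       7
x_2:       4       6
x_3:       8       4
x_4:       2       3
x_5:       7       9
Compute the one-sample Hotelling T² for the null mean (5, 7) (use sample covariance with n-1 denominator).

Step 1 — sample mean vector:
  mean(U) = (4 + 4 + 8 + 2 + 7) / 5 = 25/5 = 5
  mean(V) = (7 + 6 + 4 + 3 + 9) / 5 = 29/5 = 5.8
  x̄ = (5, 5.8),  deviation x̄ - mu_0 = (5, 5.8) - (5, 7) = (0, -1.2).

Step 2 — sample covariance matrix, S[i,j] = (1/(n-1)) · Σ_k (x_{k,i} - mean_i) · (x_{k,j} - mean_j), divisor n-1 = 4:
  S[U,U] = ((-1)·(-1) + (-1)·(-1) + (3)·(3) + (-3)·(-3) + (2)·(2)) / 4 = 24/4 = 6
  S[U,V] = ((-1)·(1.2) + (-1)·(0.2) + (3)·(-1.8) + (-3)·(-2.8) + (2)·(3.2)) / 4 = 8/4 = 2
  S[V,V] = ((1.2)·(1.2) + (0.2)·(0.2) + (-1.8)·(-1.8) + (-2.8)·(-2.8) + (3.2)·(3.2)) / 4 = 22.8/4 = 5.7
  S = [[6, 2],
 [2, 5.7]].

Step 3 — invert S. det(S) = 6·5.7 - (2)² = 30.2.
  S^{-1} = (1/det) · [[d, -b], [-b, a]] = [[0.1887, -0.0662],
 [-0.0662, 0.1987]].

Step 4 — quadratic form (x̄ - mu_0)^T · S^{-1} · (x̄ - mu_0):
  S^{-1} · (x̄ - mu_0) = (0.0795, -0.2384),
  (x̄ - mu_0)^T · [...] = (0)·(0.0795) + (-1.2)·(-0.2384) = 0.2861.

Step 5 — scale by n: T² = 5 · 0.2861 = 1.4305.

T² ≈ 1.4305


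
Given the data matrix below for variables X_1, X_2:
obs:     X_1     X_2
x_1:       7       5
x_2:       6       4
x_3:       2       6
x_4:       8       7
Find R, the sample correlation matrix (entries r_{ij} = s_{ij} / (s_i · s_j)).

Step 1 — column means:
  mean(X_1) = (7 + 6 + 2 + 8) / 4 = 23/4 = 5.75
  mean(X_2) = (5 + 4 + 6 + 7) / 4 = 22/4 = 5.5

Step 2 — sample variances and covariances s[i,j] = (1/(n-1)) · Σ_k (x_{k,i} - mean_i) · (x_{k,j} - mean_j), with n-1 = 3:
  s[X_1,X_1] = ((1.25)·(1.25) + (0.25)·(0.25) + (-3.75)·(-3.75) + (2.25)·(2.25)) / 3 = 20.75/3 = 6.9167
  s[X_1,X_2] = ((1.25)·(-0.5) + (0.25)·(-1.5) + (-3.75)·(0.5) + (2.25)·(1.5)) / 3 = 0.5/3 = 0.1667
  s[X_2,X_2] = ((-0.5)·(-0.5) + (-1.5)·(-1.5) + (0.5)·(0.5) + (1.5)·(1.5)) / 3 = 5/3 = 1.6667
  Sample standard deviations s_i = √(s[i,i]):
  s(X_1) = √(6.9167) = 2.63
  s(X_2) = √(1.6667) = 1.291

Step 3 — r_{ij} = s_{ij} / (s_i · s_j):
  r[X_1,X_1] = 1 (diagonal).
  r[X_1,X_2] = 0.1667 / (2.63 · 1.291) = 0.1667 / 3.3953 = 0.0491
  r[X_2,X_2] = 1 (diagonal).

R is symmetric with unit diagonal. Assembling:

R = [[1, 0.0491],
 [0.0491, 1]]


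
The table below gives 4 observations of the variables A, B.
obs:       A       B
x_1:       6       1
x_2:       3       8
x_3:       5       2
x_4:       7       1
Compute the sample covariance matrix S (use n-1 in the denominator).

Step 1 — column means:
  mean(A) = (6 + 3 + 5 + 7) / 4 = 21/4 = 5.25
  mean(B) = (1 + 8 + 2 + 1) / 4 = 12/4 = 3

Step 2 — sample covariance S[i,j] = (1/(n-1)) · Σ_k (x_{k,i} - mean_i) · (x_{k,j} - mean_j), with n-1 = 3.
  S[A,A] = ((0.75)·(0.75) + (-2.25)·(-2.25) + (-0.25)·(-0.25) + (1.75)·(1.75)) / 3 = 8.75/3 = 2.9167
  S[A,B] = ((0.75)·(-2) + (-2.25)·(5) + (-0.25)·(-1) + (1.75)·(-2)) / 3 = -16/3 = -5.3333
  S[B,B] = ((-2)·(-2) + (5)·(5) + (-1)·(-1) + (-2)·(-2)) / 3 = 34/3 = 11.3333

S is symmetric (S[j,i] = S[i,j]). Assembling:

S = [[2.9167, -5.3333],
 [-5.3333, 11.3333]]


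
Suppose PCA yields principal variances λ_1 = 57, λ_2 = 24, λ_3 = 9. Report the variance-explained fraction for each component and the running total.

Step 1 — total variance = trace(Sigma) = Σ λ_i = 57 + 24 + 9 = 90.

Step 2 — fraction explained by component i = λ_i / Σ λ:
  PC1: 57/90 = 0.6333
  PC2: 24/90 = 0.2667
  PC3: 9/90 = 0.1

Step 3 — cumulative fraction after k components = (λ_1 + ... + λ_k) / Σ λ:
  k = 1: 57/90 = 0.6333
  k = 2: (57 + 24)/90 = 81/90 = 0.9
  k = 3: (57 + 24 + 9)/90 = 90/90 = 1

Summary (fraction, with percent):

explained: PC1 0.6333 (63.33%), PC2 0.2667 (26.67%), PC3 0.1 (10%);  cumulative: 0.6333, 0.9, 1


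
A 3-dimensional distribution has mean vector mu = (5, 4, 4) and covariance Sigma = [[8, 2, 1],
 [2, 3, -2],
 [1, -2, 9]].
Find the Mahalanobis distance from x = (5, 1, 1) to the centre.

Step 1 — centre the observation: (x - mu) = (0, -3, -3).

Step 2 — invert Sigma (cofactor / det for 3×3, or solve directly):
  Sigma^{-1} = [[0.1679, -0.146, -0.0511],
 [-0.146, 0.5182, 0.1314],
 [-0.0511, 0.1314, 0.146]].

Step 3 — form the quadratic (x - mu)^T · Sigma^{-1} · (x - mu):
  Sigma^{-1} · (x - mu) = (0.5912, -1.9489, -0.8321).
  (x - mu)^T · [Sigma^{-1} · (x - mu)] = (0)·(0.5912) + (-3)·(-1.9489) + (-3)·(-0.8321) = 8.3431.

Step 4 — take square root: d = √(8.3431) ≈ 2.8884.

d(x, mu) = √(8.3431) ≈ 2.8884


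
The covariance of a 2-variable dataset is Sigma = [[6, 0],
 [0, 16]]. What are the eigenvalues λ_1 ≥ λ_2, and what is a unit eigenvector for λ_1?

Step 1 — characteristic polynomial of 2×2 Sigma:
  det(Sigma - λI) = λ² - trace · λ + det = 0.
  trace = 6 + 16 = 22, det = 6·16 - (0)² = 96.
Step 2 — discriminant:
  Δ = trace² - 4·det = 484 - 384 = 100.
Step 3 — eigenvalues:
  λ = (trace ± √Δ)/2 = (22 ± 10)/2,
  λ_1 = 16,  λ_2 = 6.

Step 4 — unit eigenvector for λ_1: Sigma is diagonal, so its eigenvectors are the coordinate axes. λ_1 = 16 is the diagonal entry on the second coordinate axis, hence
  v_1 = (0, 1) (||v_1|| = 1).

λ_1 = 16,  λ_2 = 6;  v_1 ≈ (0, 1)


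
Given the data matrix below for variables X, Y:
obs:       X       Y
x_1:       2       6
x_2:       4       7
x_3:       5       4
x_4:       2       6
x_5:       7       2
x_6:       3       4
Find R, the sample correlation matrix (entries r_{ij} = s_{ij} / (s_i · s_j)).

Step 1 — column means:
  mean(X) = (2 + 4 + 5 + 2 + 7 + 3) / 6 = 23/6 = 3.8333
  mean(Y) = (6 + 7 + 4 + 6 + 2 + 4) / 6 = 29/6 = 4.8333

Step 2 — sample variances and covariances s[i,j] = (1/(n-1)) · Σ_k (x_{k,i} - mean_i) · (x_{k,j} - mean_j), with n-1 = 5:
  s[X,X] = ((-1.8333)·(-1.8333) + (0.1667)·(0.1667) + (1.1667)·(1.1667) + (-1.8333)·(-1.8333) + (3.1667)·(3.1667) + (-0.8333)·(-0.8333)) / 5 = 18.8333/5 = 3.7667
  s[X,Y] = ((-1.8333)·(1.1667) + (0.1667)·(2.1667) + (1.1667)·(-0.8333) + (-1.8333)·(1.1667) + (3.1667)·(-2.8333) + (-0.8333)·(-0.8333)) / 5 = -13.1667/5 = -2.6333
  s[Y,Y] = ((1.1667)·(1.1667) + (2.1667)·(2.1667) + (-0.8333)·(-0.8333) + (1.1667)·(1.1667) + (-2.8333)·(-2.8333) + (-0.8333)·(-0.8333)) / 5 = 16.8333/5 = 3.3667
  Sample standard deviations s_i = √(s[i,i]):
  s(X) = √(3.7667) = 1.9408
  s(Y) = √(3.3667) = 1.8348

Step 3 — r_{ij} = s_{ij} / (s_i · s_j):
  r[X,X] = 1 (diagonal).
  r[X,Y] = -2.6333 / (1.9408 · 1.8348) = -2.6333 / 3.5611 = -0.7395
  r[Y,Y] = 1 (diagonal).

R is symmetric with unit diagonal. Assembling:

R = [[1, -0.7395],
 [-0.7395, 1]]


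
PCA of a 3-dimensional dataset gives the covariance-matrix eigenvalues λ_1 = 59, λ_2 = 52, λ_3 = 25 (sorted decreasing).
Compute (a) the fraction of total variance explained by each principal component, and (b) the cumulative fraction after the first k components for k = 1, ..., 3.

Step 1 — total variance = trace(Sigma) = Σ λ_i = 59 + 52 + 25 = 136.

Step 2 — fraction explained by component i = λ_i / Σ λ:
  PC1: 59/136 = 0.4338
  PC2: 52/136 = 0.3824
  PC3: 25/136 = 0.1838

Step 3 — cumulative fraction after k components = (λ_1 + ... + λ_k) / Σ λ:
  k = 1: 59/136 = 0.4338
  k = 2: (59 + 52)/136 = 111/136 = 0.8162
  k = 3: (59 + 52 + 25)/136 = 136/136 = 1

Summary (fraction, with percent):

explained: PC1 0.4338 (43.38%), PC2 0.3824 (38.24%), PC3 0.1838 (18.38%);  cumulative: 0.4338, 0.8162, 1
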